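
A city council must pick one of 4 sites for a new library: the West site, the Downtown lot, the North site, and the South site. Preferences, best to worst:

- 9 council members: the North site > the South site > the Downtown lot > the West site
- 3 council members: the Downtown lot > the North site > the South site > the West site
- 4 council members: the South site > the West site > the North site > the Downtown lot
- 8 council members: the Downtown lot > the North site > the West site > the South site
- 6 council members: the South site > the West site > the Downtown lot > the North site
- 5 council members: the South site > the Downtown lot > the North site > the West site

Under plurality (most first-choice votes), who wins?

First-place votes: the West site 0, the Downtown lot 11, the North site 9, the South site 15.
the South site has the most first-place votes.

the South site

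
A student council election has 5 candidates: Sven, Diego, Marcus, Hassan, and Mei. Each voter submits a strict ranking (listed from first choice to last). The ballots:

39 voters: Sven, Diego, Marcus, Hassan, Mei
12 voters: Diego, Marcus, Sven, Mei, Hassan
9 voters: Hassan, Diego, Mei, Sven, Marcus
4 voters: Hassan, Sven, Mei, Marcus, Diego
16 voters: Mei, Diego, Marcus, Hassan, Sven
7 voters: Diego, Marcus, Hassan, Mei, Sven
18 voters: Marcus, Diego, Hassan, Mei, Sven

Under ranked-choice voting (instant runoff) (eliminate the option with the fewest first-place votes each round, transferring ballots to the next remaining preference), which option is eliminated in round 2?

Round 1: Sven 39, Diego 19, Marcus 18, Hassan 13, Mei 16. Eliminate Hassan.
Round 2: Sven 43, Diego 28, Marcus 18, Mei 16. Eliminate Mei.

Mei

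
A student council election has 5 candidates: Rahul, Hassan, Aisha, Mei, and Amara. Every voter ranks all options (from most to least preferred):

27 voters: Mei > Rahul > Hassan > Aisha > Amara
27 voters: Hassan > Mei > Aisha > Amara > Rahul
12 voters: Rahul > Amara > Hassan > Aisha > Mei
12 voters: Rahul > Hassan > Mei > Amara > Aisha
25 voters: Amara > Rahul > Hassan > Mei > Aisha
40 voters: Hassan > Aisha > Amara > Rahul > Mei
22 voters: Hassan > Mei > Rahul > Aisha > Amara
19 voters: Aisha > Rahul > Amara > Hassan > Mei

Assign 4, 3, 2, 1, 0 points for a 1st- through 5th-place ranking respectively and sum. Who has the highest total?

Hassan

Rahul: 27·3 + 27·0 + 12·4 + 12·4 + 25·3 + 40·1 + 22·2 + 19·3 = 393
Hassan: 27·2 + 27·4 + 12·2 + 12·3 + 25·2 + 40·4 + 22·4 + 19·1 = 539
Aisha: 27·1 + 27·2 + 12·1 + 12·0 + 25·0 + 40·3 + 22·1 + 19·4 = 311
Mei: 27·4 + 27·3 + 12·0 + 12·2 + 25·1 + 40·0 + 22·3 + 19·0 = 304
Amara: 27·0 + 27·1 + 12·3 + 12·1 + 25·4 + 40·2 + 22·0 + 19·2 = 293
Hassan has the highest Borda score (539).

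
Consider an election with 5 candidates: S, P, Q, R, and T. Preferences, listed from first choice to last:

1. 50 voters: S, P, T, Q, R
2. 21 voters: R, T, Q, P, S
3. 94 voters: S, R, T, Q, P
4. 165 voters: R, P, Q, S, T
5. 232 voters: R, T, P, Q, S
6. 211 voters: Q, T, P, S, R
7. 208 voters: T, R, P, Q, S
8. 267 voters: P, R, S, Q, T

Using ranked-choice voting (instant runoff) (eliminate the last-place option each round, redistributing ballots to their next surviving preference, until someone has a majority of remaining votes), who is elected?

Round 1: S 144, P 267, Q 211, R 418, T 208. Eliminate S.
Round 2: P 317, Q 211, R 512, T 208. Eliminate T.
Round 3: P 317, Q 211, R 720. R has a majority.

R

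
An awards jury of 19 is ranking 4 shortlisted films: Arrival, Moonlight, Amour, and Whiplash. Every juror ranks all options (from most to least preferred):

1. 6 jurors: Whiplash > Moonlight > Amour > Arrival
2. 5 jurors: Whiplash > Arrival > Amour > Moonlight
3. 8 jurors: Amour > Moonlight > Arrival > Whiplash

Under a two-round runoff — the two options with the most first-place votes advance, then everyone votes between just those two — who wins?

Whiplash

Round 1 first-place votes: Arrival 0, Moonlight 0, Amour 8, Whiplash 11.
Whiplash and Amour advance.
Runoff: Whiplash is preferred to Amour by 11 voters; Amour by 8.
Whiplash wins the runoff.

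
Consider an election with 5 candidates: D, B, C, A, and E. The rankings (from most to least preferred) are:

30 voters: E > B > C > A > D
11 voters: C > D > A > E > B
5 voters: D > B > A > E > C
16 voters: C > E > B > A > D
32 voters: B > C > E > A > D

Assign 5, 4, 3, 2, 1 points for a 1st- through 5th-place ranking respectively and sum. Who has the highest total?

D: 30·1 + 11·4 + 5·5 + 16·1 + 32·1 = 147
B: 30·4 + 11·1 + 5·4 + 16·3 + 32·5 = 359
C: 30·3 + 11·5 + 5·1 + 16·5 + 32·4 = 358
A: 30·2 + 11·3 + 5·3 + 16·2 + 32·2 = 204
E: 30·5 + 11·2 + 5·2 + 16·4 + 32·3 = 342
B has the highest Borda score (359).

B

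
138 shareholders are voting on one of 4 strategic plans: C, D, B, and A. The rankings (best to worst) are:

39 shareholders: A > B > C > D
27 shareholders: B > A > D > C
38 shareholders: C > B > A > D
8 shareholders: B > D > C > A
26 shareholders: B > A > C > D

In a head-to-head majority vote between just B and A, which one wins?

Voters preferring B to A: 99; preferring A to B: 39.
B wins the head-to-head.

B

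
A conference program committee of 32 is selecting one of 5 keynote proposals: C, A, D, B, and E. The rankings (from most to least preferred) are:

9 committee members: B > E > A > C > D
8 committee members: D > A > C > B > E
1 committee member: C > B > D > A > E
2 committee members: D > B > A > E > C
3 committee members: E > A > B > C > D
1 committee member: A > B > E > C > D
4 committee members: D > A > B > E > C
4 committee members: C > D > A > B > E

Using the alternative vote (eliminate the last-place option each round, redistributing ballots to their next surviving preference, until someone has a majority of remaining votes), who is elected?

Round 1: C 5, A 1, D 14, B 9, E 3. Eliminate A.
Round 2: C 5, D 14, B 10, E 3. Eliminate E.
Round 3: C 5, D 14, B 13. Eliminate C.
Round 4: D 18, B 14. D has a majority.

D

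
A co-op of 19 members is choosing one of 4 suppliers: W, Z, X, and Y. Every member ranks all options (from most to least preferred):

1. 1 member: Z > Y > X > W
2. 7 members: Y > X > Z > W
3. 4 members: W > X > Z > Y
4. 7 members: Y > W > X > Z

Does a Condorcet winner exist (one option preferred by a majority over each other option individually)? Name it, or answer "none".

Y

Y vs W: 15–4 for Y.
Y vs Z: 14–5 for Y.
Y vs X: 15–4 for Y.
Y beats every other option head-to-head.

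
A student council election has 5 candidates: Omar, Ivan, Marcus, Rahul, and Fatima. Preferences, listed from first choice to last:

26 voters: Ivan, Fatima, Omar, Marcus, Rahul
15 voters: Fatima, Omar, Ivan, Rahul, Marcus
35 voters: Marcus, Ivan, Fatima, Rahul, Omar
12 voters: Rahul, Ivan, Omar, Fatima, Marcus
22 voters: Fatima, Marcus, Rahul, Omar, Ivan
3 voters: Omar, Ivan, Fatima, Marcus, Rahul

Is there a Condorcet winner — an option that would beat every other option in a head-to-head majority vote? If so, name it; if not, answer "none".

Checking pairwise contests:
Ivan beats Omar 73–40.
Marcus beats Ivan 57–56.
Fatima beats Marcus 78–35.
Ivan beats Rahul 79–34.
Ivan beats Fatima 76–37.
Every option loses at least one head-to-head, so there is no Condorcet winner.

none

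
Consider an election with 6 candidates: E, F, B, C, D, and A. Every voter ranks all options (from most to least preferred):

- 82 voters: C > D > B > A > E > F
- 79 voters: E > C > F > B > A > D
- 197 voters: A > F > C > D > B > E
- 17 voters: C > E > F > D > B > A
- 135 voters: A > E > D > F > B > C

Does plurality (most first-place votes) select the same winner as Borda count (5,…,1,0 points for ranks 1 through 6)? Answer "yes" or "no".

yes

Plurality — first-place votes: E 79, F 0, B 0, C 99, D 0, A 332. Winner: A.
Borda — scores: E 1085, F 1346, B 753, C 1402, D 1161, A 1903. Winner: A.
The two methods agree.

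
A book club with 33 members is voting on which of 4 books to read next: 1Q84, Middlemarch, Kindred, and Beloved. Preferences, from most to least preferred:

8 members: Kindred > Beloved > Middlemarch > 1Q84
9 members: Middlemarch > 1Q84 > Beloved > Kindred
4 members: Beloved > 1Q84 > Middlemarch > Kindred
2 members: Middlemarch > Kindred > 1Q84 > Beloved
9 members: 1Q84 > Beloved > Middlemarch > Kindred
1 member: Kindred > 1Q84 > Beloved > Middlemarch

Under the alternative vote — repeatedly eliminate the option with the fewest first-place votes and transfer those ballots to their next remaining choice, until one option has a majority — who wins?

Round 1: 1Q84 9, Middlemarch 11, Kindred 9, Beloved 4. Eliminate Beloved.
Round 2: 1Q84 13, Middlemarch 11, Kindred 9. Eliminate Kindred.
Round 3: 1Q84 14, Middlemarch 19. Middlemarch has a majority.

Middlemarch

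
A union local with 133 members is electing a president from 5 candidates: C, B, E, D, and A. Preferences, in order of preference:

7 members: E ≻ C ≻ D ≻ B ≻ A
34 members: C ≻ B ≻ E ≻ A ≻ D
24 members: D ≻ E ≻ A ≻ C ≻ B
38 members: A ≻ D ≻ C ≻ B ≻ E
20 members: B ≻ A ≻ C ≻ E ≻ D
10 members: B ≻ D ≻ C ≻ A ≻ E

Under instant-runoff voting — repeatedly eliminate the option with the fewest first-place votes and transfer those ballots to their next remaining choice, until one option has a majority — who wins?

Round 1: C 34, B 30, E 7, D 24, A 38. Eliminate E.
Round 2: C 41, B 30, D 24, A 38. Eliminate D.
Round 3: C 41, B 30, A 62. Eliminate B.
Round 4: C 51, A 82. A has a majority.

A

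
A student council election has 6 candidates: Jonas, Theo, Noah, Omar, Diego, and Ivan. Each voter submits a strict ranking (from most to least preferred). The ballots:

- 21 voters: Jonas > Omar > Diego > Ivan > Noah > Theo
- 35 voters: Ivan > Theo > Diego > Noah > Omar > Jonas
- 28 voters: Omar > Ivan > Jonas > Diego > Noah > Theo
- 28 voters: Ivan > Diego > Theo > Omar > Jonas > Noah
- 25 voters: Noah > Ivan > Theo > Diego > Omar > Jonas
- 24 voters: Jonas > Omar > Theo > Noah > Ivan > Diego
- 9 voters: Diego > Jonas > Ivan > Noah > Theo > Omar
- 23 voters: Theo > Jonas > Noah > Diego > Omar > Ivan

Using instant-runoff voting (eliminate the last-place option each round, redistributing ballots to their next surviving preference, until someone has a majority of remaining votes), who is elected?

Ivan

Round 1: Jonas 45, Theo 23, Noah 25, Omar 28, Diego 9, Ivan 63. Eliminate Diego.
Round 2: Jonas 54, Theo 23, Noah 25, Omar 28, Ivan 63. Eliminate Theo.
Round 3: Jonas 77, Noah 25, Omar 28, Ivan 63. Eliminate Noah.
Round 4: Jonas 77, Omar 28, Ivan 88. Eliminate Omar.
Round 5: Jonas 77, Ivan 116. Ivan has a majority.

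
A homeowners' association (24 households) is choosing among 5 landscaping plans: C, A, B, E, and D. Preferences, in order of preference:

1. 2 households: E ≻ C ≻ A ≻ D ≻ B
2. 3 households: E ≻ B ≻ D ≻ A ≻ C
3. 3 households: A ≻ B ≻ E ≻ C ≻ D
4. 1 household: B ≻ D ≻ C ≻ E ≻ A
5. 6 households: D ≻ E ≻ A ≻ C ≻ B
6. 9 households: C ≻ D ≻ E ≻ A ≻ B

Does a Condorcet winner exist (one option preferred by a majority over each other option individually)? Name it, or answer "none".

none

Checking pairwise contests:
E beats C 14–10.
E beats A 21–3.
C beats B 17–7.
D beats E 16–8.
C beats D 14–10.
Every option loses at least one head-to-head, so there is no Condorcet winner.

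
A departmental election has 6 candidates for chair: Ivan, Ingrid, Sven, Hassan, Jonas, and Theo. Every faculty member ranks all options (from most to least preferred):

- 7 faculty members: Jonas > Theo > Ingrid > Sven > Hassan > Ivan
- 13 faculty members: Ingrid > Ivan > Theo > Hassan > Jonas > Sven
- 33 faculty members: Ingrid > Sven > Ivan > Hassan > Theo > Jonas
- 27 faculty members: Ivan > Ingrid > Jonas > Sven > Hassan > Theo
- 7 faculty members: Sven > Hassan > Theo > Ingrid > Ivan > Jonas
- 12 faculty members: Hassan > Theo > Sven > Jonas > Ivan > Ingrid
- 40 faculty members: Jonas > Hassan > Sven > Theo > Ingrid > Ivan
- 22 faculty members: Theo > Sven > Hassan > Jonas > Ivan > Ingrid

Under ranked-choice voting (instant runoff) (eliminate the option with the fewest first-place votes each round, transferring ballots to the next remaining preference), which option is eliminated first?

Sven

Round 1: Ivan 27, Ingrid 46, Sven 7, Hassan 12, Jonas 47, Theo 22. Eliminate Sven.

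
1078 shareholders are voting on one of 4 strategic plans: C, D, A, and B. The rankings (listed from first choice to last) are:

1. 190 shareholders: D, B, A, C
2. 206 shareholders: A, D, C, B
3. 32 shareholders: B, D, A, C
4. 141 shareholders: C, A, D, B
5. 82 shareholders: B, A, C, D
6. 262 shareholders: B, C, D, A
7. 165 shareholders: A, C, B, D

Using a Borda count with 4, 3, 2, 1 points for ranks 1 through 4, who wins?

C: 190·1 + 206·2 + 32·1 + 141·4 + 82·2 + 262·3 + 165·3 = 2643
D: 190·4 + 206·3 + 32·3 + 141·2 + 82·1 + 262·2 + 165·1 = 2527
A: 190·2 + 206·4 + 32·2 + 141·3 + 82·3 + 262·1 + 165·4 = 2859
B: 190·3 + 206·1 + 32·4 + 141·1 + 82·4 + 262·4 + 165·2 = 2751
A has the highest Borda score (2859).

A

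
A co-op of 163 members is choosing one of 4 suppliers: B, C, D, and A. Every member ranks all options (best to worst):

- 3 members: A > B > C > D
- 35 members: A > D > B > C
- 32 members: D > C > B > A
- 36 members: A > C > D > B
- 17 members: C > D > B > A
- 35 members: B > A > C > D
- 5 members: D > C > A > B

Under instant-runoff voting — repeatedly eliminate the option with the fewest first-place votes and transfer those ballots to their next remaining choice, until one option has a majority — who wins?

Round 1: B 35, C 17, D 37, A 74. Eliminate C.
Round 2: B 35, D 54, A 74. Eliminate B.
Round 3: D 54, A 109. A has a majority.

A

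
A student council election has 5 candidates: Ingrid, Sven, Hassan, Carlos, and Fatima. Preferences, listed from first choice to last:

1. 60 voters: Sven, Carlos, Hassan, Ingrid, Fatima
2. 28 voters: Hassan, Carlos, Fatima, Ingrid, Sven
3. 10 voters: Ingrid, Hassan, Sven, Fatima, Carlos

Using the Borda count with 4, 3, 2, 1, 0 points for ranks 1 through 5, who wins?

Ingrid: 60·1 + 28·1 + 10·4 = 128
Sven: 60·4 + 28·0 + 10·2 = 260
Hassan: 60·2 + 28·4 + 10·3 = 262
Carlos: 60·3 + 28·3 + 10·0 = 264
Fatima: 60·0 + 28·2 + 10·1 = 66
Carlos has the highest Borda score (264).

Carlos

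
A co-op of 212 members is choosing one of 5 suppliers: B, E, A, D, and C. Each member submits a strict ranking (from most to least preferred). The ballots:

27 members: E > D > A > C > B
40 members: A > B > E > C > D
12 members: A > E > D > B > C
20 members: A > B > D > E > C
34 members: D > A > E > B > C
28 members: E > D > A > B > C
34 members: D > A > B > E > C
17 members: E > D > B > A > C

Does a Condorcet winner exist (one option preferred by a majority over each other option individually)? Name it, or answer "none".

none

Checking pairwise contests:
E beats B 118–94.
A beats E 140–72.
D beats A 140–72.
E beats D 124–88.
B beats C 185–27.
Every option loses at least one head-to-head, so there is no Condorcet winner.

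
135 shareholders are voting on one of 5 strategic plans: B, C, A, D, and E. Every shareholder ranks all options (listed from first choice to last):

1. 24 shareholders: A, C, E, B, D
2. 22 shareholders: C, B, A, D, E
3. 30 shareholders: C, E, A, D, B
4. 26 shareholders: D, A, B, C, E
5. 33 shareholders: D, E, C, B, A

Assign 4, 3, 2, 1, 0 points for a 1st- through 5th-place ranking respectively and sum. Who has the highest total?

B: 24·1 + 22·3 + 30·0 + 26·2 + 33·1 = 175
C: 24·3 + 22·4 + 30·4 + 26·1 + 33·2 = 372
A: 24·4 + 22·2 + 30·2 + 26·3 + 33·0 = 278
D: 24·0 + 22·1 + 30·1 + 26·4 + 33·4 = 288
E: 24·2 + 22·0 + 30·3 + 26·0 + 33·3 = 237
C has the highest Borda score (372).

C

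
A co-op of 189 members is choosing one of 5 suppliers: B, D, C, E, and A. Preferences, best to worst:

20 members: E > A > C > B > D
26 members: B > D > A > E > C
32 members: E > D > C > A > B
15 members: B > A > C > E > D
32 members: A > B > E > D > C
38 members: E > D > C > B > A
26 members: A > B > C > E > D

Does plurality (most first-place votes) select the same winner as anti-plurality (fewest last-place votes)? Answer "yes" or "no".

yes

Plurality — first-place votes: B 41, D 0, C 0, E 90, A 58. Winner: E.
Anti-plurality — last-place votes: B 32, D 61, C 58, E 0, A 38. Winner: E.
The two methods agree.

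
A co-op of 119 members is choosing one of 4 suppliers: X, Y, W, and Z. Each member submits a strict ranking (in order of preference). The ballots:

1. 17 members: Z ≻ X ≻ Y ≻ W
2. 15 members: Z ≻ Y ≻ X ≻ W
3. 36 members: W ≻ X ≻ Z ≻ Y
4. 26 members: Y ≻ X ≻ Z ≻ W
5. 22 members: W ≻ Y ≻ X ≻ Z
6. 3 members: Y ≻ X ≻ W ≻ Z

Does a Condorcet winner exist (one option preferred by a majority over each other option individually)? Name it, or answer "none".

none

Checking pairwise contests:
Y beats X 66–53.
Z beats Y 68–51.
X beats W 61–58.
X beats Z 87–32.
Every option loses at least one head-to-head, so there is no Condorcet winner.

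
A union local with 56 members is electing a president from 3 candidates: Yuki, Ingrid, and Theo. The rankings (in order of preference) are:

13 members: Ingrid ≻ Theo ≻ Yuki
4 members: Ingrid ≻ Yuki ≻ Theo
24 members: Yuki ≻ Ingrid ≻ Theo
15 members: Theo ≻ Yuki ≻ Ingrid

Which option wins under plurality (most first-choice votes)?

First-place votes: Yuki 24, Ingrid 17, Theo 15.
Yuki has the most first-place votes.

Yuki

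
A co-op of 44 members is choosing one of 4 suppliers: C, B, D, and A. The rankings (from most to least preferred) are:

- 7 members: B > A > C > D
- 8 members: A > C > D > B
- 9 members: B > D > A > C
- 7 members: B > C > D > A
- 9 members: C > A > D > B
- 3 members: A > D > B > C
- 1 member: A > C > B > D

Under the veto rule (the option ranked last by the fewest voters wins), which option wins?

Last-place votes: C 12, B 17, D 8, A 7.
A is ranked last by the fewest voters, so A wins.

A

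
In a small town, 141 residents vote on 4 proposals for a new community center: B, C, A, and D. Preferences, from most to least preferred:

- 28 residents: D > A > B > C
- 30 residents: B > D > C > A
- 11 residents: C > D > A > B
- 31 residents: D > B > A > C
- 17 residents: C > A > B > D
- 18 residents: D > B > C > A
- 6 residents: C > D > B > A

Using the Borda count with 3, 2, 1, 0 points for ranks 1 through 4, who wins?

B: 28·1 + 30·3 + 11·0 + 31·2 + 17·1 + 18·2 + 6·1 = 239
C: 28·0 + 30·1 + 11·3 + 31·0 + 17·3 + 18·1 + 6·3 = 150
A: 28·2 + 30·0 + 11·1 + 31·1 + 17·2 + 18·0 + 6·0 = 132
D: 28·3 + 30·2 + 11·2 + 31·3 + 17·0 + 18·3 + 6·2 = 325
D has the highest Borda score (325).

D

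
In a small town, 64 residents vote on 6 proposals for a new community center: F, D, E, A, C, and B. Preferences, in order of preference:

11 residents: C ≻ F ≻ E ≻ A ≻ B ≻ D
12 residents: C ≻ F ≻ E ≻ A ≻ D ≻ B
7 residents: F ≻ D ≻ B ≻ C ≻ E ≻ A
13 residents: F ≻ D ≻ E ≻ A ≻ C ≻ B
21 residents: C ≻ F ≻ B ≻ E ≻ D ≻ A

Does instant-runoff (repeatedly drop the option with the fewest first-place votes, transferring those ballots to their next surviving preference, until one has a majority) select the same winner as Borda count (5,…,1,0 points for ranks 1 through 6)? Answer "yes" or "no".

Instant-runoff — R1 F 20, D 0, E 0, A 0, C 44, B 0 (C winner). Winner: C.
Borda — scores: F 276, D 113, E 157, A 72, C 247, B 95. Winner: F.
The two methods disagree.

no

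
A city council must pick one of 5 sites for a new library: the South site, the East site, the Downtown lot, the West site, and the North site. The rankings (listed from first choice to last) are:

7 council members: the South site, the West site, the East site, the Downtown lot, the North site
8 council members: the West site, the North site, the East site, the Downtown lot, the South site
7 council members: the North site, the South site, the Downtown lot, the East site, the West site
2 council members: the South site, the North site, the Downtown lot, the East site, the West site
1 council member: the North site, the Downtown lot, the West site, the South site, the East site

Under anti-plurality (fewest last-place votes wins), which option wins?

Last-place votes: the South site 8, the East site 1, the Downtown lot 0, the West site 9, the North site 7.
the Downtown lot is ranked last by the fewest voters, so the Downtown lot wins.

the Downtown lot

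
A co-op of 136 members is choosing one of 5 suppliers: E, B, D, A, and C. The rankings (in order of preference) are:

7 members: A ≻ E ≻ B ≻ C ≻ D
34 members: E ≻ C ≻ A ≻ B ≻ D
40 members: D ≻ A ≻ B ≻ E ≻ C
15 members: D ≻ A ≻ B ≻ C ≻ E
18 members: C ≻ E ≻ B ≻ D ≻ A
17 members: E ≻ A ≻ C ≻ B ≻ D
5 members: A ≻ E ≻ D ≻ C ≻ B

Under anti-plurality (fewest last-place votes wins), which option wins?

B

Last-place votes: E 15, B 5, D 58, A 18, C 40.
B is ranked last by the fewest voters, so B wins.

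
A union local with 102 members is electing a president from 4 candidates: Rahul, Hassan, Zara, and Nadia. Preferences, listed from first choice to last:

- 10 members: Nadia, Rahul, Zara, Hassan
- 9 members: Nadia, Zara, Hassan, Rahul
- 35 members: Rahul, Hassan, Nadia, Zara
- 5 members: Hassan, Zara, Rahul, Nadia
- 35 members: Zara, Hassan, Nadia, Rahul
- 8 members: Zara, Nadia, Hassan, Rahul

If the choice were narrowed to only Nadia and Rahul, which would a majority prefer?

Voters preferring Nadia to Rahul: 62; preferring Rahul to Nadia: 40.
Nadia wins the head-to-head.

Nadia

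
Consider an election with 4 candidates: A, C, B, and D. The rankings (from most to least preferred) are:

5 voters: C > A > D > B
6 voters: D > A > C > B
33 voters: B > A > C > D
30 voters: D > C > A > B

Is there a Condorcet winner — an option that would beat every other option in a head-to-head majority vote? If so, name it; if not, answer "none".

A

A vs C: 39–35 for A.
A vs B: 41–33 for A.
A vs D: 38–36 for A.
A beats every other option head-to-head.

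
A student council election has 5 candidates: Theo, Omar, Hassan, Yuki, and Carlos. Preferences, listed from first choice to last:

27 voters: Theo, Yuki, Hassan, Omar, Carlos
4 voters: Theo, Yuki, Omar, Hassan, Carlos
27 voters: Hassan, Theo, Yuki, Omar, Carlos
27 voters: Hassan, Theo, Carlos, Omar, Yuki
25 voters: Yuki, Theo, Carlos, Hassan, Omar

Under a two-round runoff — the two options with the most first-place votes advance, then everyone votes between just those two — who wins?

Round 1 first-place votes: Theo 31, Omar 0, Hassan 54, Yuki 25, Carlos 0.
Hassan and Theo advance.
Runoff: Hassan is preferred to Theo by 54 voters; Theo by 56.
Theo wins the runoff.

Theo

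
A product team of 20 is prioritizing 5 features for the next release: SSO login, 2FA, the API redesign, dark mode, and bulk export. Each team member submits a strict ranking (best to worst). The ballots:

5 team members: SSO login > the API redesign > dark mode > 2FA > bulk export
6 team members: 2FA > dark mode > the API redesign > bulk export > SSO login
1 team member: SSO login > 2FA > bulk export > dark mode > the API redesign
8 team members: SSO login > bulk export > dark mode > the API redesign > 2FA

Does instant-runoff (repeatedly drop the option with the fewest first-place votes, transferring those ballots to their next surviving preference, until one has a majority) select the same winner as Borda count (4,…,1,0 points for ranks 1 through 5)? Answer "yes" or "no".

Instant-runoff — R1 SSO login 14, 2FA 6, the API redesign 0, dark mode 0, bulk export 0 (SSO login winner). Winner: SSO login.
Borda — scores: SSO login 56, 2FA 32, the API redesign 35, dark mode 45, bulk export 32. Winner: SSO login.
The two methods agree.

yes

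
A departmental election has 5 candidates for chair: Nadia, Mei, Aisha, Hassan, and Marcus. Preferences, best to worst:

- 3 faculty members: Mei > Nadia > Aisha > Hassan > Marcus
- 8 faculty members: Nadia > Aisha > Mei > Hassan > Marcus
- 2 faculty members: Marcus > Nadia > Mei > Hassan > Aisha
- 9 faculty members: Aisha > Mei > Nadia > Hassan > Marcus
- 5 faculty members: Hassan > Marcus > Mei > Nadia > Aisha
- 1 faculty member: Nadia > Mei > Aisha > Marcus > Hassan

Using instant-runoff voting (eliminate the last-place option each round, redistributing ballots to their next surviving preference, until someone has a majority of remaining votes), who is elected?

Round 1: Nadia 9, Mei 3, Aisha 9, Hassan 5, Marcus 2. Eliminate Marcus.
Round 2: Nadia 11, Mei 3, Aisha 9, Hassan 5. Eliminate Mei.
Round 3: Nadia 14, Aisha 9, Hassan 5. Eliminate Hassan.
Round 4: Nadia 19, Aisha 9. Nadia has a majority.

Nadia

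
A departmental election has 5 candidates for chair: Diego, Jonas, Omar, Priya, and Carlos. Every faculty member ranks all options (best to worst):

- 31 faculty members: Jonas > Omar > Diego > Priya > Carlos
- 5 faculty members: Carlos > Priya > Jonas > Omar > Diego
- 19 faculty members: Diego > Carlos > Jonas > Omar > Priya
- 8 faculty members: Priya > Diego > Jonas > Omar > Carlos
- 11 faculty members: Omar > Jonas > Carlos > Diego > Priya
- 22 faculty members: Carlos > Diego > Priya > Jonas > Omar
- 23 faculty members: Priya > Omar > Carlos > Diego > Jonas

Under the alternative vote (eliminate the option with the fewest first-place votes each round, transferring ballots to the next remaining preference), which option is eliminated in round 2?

Diego

Round 1: Diego 19, Jonas 31, Omar 11, Priya 31, Carlos 27. Eliminate Omar.
Round 2: Diego 19, Jonas 42, Priya 31, Carlos 27. Eliminate Diego.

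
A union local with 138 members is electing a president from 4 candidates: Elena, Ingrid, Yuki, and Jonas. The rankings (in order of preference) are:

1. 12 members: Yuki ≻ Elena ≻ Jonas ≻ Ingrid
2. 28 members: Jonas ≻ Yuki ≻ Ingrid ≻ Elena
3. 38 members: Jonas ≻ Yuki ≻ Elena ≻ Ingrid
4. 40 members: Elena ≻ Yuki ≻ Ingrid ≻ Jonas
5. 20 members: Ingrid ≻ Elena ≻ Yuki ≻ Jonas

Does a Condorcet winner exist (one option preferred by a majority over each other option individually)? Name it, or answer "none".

Yuki

Yuki vs Elena: 78–60 for Yuki.
Yuki vs Ingrid: 118–20 for Yuki.
Yuki vs Jonas: 72–66 for Yuki.
Yuki beats every other option head-to-head.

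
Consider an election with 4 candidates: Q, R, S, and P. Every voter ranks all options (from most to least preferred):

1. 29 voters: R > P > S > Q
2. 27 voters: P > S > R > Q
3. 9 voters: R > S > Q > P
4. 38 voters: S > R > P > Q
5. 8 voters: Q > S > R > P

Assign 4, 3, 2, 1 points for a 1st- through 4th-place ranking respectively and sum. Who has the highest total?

Q: 29·1 + 27·1 + 9·2 + 38·1 + 8·4 = 144
R: 29·4 + 27·2 + 9·4 + 38·3 + 8·2 = 336
S: 29·2 + 27·3 + 9·3 + 38·4 + 8·3 = 342
P: 29·3 + 27·4 + 9·1 + 38·2 + 8·1 = 288
S has the highest Borda score (342).

S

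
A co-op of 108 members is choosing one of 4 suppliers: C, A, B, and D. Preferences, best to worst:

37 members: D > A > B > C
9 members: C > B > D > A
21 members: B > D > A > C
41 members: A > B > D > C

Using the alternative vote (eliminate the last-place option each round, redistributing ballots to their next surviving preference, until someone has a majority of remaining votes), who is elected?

Round 1: C 9, A 41, B 21, D 37. Eliminate C.
Round 2: A 41, B 30, D 37. Eliminate B.
Round 3: A 41, D 67. D has a majority.

D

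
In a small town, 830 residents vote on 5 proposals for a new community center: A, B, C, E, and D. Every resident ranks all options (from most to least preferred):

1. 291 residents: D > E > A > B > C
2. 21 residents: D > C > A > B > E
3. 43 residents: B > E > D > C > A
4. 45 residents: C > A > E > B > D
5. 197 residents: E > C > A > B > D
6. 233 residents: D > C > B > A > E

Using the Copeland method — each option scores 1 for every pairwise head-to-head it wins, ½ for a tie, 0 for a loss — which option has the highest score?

A: beats B; loses to C, E, and D → score 1.
B: loses to A, C, E, and D → score 0.
C: beats A and B; loses to E and D → score 2.
E: beats A, B, and C; loses to D → score 3.
D: beats A, B, C, and E → score 4.
D has the best pairwise record.

D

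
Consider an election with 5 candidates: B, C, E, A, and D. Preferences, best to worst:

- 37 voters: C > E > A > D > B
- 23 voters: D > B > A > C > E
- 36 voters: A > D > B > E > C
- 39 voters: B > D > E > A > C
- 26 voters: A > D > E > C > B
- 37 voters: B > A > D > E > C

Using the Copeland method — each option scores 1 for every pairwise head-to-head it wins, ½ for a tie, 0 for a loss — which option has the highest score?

B: beats C and E; ties A; loses to D → score 2.5.
C: loses to B, E, A, and D → score 0.
E: beats C; loses to B, A, and D → score 1.
A: beats C, E, and D; ties B → score 3.5.
D: beats B, C, and E; loses to A → score 3.
A has the best pairwise record.

A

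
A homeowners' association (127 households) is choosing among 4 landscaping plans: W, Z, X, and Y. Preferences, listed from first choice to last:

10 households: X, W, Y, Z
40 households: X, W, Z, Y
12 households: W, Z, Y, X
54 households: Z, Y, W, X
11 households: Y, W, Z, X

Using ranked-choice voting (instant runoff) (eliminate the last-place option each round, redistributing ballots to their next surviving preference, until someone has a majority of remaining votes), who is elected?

Z

Round 1: W 12, Z 54, X 50, Y 11. Eliminate Y.
Round 2: W 23, Z 54, X 50. Eliminate W.
Round 3: Z 77, X 50. Z has a majority.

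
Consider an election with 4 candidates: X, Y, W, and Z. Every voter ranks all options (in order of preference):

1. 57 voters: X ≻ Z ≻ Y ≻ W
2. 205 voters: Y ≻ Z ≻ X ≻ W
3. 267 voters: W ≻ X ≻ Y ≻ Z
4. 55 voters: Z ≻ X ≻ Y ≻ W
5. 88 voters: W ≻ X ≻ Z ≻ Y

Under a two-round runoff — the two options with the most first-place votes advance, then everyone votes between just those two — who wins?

W

Round 1 first-place votes: X 57, Y 205, W 355, Z 55.
W and Y advance.
Runoff: W is preferred to Y by 355 voters; Y by 317.
W wins the runoff.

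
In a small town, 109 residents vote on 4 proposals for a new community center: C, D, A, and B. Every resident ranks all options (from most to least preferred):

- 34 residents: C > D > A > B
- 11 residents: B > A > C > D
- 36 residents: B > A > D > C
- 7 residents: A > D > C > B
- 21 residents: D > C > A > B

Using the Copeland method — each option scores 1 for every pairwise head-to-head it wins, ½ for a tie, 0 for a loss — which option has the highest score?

C: beats A and B; loses to D → score 2.
D: beats C, A, and B → score 3.
A: beats B; loses to C and D → score 1.
B: loses to C, D, and A → score 0.
D has the best pairwise record.

D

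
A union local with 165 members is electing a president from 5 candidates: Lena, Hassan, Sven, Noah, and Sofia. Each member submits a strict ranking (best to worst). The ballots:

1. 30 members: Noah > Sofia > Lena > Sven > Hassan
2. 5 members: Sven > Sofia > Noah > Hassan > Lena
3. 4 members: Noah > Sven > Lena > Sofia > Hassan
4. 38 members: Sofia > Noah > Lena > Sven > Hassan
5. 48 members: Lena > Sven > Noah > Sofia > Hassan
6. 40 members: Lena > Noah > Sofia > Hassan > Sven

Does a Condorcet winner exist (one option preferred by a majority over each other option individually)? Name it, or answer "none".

Lena vs Hassan: 160–5 for Lena.
Lena vs Sven: 156–9 for Lena.
Lena vs Noah: 88–77 for Lena.
Lena vs Sofia: 92–73 for Lena.
Lena beats every other option head-to-head.

Lena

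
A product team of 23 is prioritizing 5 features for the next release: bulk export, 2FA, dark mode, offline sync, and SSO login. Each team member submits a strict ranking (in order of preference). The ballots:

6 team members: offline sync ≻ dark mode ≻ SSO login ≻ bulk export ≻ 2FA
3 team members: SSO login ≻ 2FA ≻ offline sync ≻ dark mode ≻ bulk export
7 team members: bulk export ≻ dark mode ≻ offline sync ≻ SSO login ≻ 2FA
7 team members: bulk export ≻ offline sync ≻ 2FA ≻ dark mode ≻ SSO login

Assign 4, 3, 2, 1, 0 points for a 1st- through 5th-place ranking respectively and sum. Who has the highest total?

offline sync

bulk export: 6·1 + 3·0 + 7·4 + 7·4 = 62
2FA: 6·0 + 3·3 + 7·0 + 7·2 = 23
dark mode: 6·3 + 3·1 + 7·3 + 7·1 = 49
offline sync: 6·4 + 3·2 + 7·2 + 7·3 = 65
SSO login: 6·2 + 3·4 + 7·1 + 7·0 = 31
offline sync has the highest Borda score (65).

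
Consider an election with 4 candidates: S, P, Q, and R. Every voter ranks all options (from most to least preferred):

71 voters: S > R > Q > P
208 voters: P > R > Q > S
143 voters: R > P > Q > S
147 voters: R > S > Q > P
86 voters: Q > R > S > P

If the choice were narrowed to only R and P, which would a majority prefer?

Voters preferring R to P: 447; preferring P to R: 208.
R wins the head-to-head.

R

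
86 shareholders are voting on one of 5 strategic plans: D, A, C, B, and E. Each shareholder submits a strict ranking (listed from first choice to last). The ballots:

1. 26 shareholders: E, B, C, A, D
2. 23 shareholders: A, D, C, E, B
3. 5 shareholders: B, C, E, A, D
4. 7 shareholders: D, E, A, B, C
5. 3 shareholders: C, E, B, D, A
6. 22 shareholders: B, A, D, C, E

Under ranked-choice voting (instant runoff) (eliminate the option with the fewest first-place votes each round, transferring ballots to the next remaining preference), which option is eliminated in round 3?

Round 1: D 7, A 23, C 3, B 27, E 26. Eliminate C.
Round 2: D 7, A 23, B 27, E 29. Eliminate D.
Round 3: A 23, B 27, E 36. Eliminate A.

A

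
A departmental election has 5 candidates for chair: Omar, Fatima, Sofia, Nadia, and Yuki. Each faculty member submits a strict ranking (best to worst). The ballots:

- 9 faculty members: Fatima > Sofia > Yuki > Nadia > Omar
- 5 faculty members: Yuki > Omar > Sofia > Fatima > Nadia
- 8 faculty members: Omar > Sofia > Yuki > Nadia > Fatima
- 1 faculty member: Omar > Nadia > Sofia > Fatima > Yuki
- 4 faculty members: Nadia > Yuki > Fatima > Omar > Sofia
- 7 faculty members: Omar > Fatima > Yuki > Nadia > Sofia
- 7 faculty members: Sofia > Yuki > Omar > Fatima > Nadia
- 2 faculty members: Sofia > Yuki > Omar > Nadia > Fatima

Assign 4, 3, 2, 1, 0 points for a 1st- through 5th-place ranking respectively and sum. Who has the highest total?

Omar: 9·0 + 5·3 + 8·4 + 1·4 + 4·1 + 7·4 + 7·2 + 2·2 = 101
Fatima: 9·4 + 5·1 + 8·0 + 1·1 + 4·2 + 7·3 + 7·1 + 2·0 = 78
Sofia: 9·3 + 5·2 + 8·3 + 1·2 + 4·0 + 7·0 + 7·4 + 2·4 = 99
Nadia: 9·1 + 5·0 + 8·1 + 1·3 + 4·4 + 7·1 + 7·0 + 2·1 = 45
Yuki: 9·2 + 5·4 + 8·2 + 1·0 + 4·3 + 7·2 + 7·3 + 2·3 = 107
Yuki has the highest Borda score (107).

Yuki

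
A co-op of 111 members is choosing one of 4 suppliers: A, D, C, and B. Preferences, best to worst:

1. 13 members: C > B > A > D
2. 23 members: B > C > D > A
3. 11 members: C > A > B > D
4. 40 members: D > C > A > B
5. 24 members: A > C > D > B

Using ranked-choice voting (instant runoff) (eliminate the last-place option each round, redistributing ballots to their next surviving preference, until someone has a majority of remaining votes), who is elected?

C

Round 1: A 24, D 40, C 24, B 23. Eliminate B.
Round 2: A 24, D 40, C 47. Eliminate A.
Round 3: D 40, C 71. C has a majority.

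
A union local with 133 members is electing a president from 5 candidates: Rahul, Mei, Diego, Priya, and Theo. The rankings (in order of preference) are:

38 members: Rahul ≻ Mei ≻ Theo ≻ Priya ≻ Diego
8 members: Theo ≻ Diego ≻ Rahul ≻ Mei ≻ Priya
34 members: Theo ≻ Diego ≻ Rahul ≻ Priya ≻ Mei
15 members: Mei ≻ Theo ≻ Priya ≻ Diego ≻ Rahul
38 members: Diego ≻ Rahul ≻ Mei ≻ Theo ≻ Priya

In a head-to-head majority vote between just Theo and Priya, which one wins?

Voters preferring Theo to Priya: 133; preferring Priya to Theo: 0.
Theo wins the head-to-head.

Theo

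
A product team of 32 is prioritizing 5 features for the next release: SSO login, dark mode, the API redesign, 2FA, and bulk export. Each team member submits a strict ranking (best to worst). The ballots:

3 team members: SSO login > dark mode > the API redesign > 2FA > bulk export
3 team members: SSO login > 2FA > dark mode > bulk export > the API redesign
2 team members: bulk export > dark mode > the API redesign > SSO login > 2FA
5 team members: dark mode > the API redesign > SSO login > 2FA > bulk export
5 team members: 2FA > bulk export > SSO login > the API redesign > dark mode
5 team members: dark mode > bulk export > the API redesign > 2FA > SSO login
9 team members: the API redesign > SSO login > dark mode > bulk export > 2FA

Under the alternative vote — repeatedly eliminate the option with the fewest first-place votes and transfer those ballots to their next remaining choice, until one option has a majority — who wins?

Round 1: SSO login 6, dark mode 10, the API redesign 9, 2FA 5, bulk export 2. Eliminate bulk export.
Round 2: SSO login 6, dark mode 12, the API redesign 9, 2FA 5. Eliminate 2FA.
Round 3: SSO login 11, dark mode 12, the API redesign 9. Eliminate the API redesign.
Round 4: SSO login 20, dark mode 12. SSO login has a majority.

SSO login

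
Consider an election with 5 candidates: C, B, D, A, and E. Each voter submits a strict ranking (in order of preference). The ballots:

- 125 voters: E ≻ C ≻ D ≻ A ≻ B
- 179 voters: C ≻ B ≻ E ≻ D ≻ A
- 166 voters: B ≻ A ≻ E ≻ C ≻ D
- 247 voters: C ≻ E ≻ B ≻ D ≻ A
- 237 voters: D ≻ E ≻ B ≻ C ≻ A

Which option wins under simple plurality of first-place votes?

C

First-place votes: C 426, B 166, D 237, A 0, E 125.
C has the most first-place votes.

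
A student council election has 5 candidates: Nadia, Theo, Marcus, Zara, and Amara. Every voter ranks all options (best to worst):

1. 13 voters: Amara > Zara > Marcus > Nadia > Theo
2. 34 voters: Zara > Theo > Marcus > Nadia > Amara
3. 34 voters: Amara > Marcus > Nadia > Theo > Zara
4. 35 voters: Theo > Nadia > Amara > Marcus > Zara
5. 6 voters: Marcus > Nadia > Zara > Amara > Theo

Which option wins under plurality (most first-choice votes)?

First-place votes: Nadia 0, Theo 35, Marcus 6, Zara 34, Amara 47.
Amara has the most first-place votes.

Amara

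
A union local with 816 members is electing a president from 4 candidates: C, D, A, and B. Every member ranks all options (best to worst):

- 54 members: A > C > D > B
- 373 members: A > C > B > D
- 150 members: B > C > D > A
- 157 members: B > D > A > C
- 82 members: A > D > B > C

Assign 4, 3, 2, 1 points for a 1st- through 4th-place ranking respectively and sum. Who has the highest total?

C: 54·3 + 373·3 + 150·3 + 157·1 + 82·1 = 1970
D: 54·2 + 373·1 + 150·2 + 157·3 + 82·3 = 1498
A: 54·4 + 373·4 + 150·1 + 157·2 + 82·4 = 2500
B: 54·1 + 373·2 + 150·4 + 157·4 + 82·2 = 2192
A has the highest Borda score (2500).

A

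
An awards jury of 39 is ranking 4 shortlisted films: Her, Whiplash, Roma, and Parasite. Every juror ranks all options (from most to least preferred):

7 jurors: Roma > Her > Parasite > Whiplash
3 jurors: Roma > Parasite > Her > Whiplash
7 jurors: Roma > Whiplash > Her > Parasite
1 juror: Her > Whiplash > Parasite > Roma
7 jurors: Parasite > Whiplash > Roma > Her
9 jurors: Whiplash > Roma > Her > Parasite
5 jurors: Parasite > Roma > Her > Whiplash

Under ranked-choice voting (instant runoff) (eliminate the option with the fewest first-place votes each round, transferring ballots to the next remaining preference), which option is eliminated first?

Her

Round 1: Her 1, Whiplash 9, Roma 17, Parasite 12. Eliminate Her.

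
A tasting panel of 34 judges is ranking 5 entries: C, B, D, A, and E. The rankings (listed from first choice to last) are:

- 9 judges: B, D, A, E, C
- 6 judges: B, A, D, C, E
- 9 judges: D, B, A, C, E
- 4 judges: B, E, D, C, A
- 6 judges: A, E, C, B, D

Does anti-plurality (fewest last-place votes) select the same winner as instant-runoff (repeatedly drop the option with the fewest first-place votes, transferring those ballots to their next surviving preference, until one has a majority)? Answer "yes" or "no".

yes

Anti-plurality — last-place votes: C 9, B 0, D 6, A 4, E 15. Winner: B.
Instant-runoff — R1 C 0, B 19, D 9, A 6, E 0 (B winner). Winner: B.
The two methods agree.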